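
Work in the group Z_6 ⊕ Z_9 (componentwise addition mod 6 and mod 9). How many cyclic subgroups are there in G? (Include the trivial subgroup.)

16

Each element a generates a cyclic subgroup ⟨a⟩; distinct elements may generate the same one (a cyclic group of order d has φ(d) generators).
Cyclic subgroups by order — order 1: 1; order 2: 1; order 3: 4; order 6: 4; order 9: 3; order 18: 3.
Total: 16.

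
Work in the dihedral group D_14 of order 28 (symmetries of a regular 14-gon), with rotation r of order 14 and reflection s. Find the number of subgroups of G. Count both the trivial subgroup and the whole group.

28

|G| = 28, so by Lagrange every subgroup order divides 28. Divisors: 1, 2, 4, 7, 14, 28.
Subgroups by order — order 1: 1; order 2: 15; order 4: 7; order 7: 1; order 14: 3; order 28: 1.
Total: 1 + 15 + 7 + 1 + 3 + 1 = 28.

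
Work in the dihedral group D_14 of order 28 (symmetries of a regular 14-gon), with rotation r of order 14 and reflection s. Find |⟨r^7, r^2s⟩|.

4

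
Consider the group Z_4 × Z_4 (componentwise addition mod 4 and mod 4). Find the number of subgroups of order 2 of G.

3

|G| = 16 and 2 | 16, so subgroups of order 2 are possible by Lagrange.
The subgroups of order 2 are: {(0,0), (0,2)}; {(0,0), (2,0)}; {(0,0), (2,2)}.
So G has 3 subgroups of order 2.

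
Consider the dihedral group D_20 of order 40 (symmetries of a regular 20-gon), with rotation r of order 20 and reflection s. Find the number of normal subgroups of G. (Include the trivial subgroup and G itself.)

9

G has 48 subgroups. Checking conjugation-invariance by order — order 1: 1/1 normal; order 2: 1/21 normal; order 4: 1/11 normal; order 5: 1/1 normal; order 8: 0/5 normal; order 10: 1/5 normal; order 20: 3/3 normal; order 40: 1/1 normal.
Total normal subgroups: 9.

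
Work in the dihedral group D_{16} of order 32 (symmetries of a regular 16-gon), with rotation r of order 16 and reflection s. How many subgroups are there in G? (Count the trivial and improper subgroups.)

|G| = 32, so by Lagrange every subgroup order divides 32. Divisors: 1, 2, 4, 8, 16, 32.
Subgroups by order — order 1: 1; order 2: 17; order 4: 9; order 8: 5; order 16: 3; order 32: 1.
Total: 1 + 17 + 9 + 5 + 3 + 1 = 36.

36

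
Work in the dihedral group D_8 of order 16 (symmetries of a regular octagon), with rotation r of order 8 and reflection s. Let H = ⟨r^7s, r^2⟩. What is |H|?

8

|⟨r^7s⟩| = 2 and |⟨r^2⟩| = 4, so |H| is a multiple of lcm(2, 4) = 4 and divides |G| = 16.
Closing under the operation: H = {e, r^2, r^4, r^6, rs, r^3s, r^5s, r^7s}, so |H| = 8.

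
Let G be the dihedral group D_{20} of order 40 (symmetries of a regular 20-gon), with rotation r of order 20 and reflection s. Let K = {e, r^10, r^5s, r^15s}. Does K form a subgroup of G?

|K| = 4 divides |G| = 40, consistent with Lagrange.
K contains the identity, every element's inverse is in K, and K is closed under ·: it is a subgroup.

Yes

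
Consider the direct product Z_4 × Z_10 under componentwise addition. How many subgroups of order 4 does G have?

|G| = 40 and 4 | 40, so subgroups of order 4 are possible by Lagrange.
The subgroups of order 4 are: {(0,0), (0,5), (2,0), (2,5)}; {(0,0), (1,0), (2,0), (3,0)}; {(0,0), (1,5), (2,0), (3,5)}.
So G has 3 subgroups of order 4.

3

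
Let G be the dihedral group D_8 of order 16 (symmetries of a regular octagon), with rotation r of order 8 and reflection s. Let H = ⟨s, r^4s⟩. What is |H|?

4

|⟨s⟩| = 2 and |⟨r^4s⟩| = 2, so |H| is a multiple of lcm(2, 2) = 2 and divides |G| = 16.
Closing under the operation: H = {e, r^4, s, r^4s}, so |H| = 4.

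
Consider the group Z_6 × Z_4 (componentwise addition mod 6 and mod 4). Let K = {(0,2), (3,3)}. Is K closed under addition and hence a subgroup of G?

No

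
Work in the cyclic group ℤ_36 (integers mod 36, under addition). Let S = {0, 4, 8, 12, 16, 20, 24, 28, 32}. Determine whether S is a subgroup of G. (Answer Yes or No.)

|S| = 9 divides |G| = 36, consistent with Lagrange.
S contains the identity, every element's inverse is in S, and S is closed under +: it is a subgroup.
In fact S = ⟨32⟩.

Yes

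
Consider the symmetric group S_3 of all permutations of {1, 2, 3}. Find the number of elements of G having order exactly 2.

The elements of order 2 are: (2 3), (1 2), (1 3).
That's 3.

3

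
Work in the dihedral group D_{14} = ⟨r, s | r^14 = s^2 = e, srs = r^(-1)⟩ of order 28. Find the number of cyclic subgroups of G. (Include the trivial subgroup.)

18

A cyclic subgroup of order d is generated by each of its φ(d) elements of order d, so the cyclic subgroups of order d number (#elements of order d)/φ(d).
Cyclic subgroups by order — order 1: 1; order 2: 15; order 7: 1; order 14: 1.
Total: 18.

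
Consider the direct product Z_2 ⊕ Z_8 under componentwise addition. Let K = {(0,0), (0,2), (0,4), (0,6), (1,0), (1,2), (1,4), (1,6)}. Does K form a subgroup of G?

Yes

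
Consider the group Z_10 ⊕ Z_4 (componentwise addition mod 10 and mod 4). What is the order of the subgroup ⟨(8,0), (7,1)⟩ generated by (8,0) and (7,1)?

|⟨(8,0)⟩| = 5 and |⟨(7,1)⟩| = 20, so |H| is a multiple of lcm(5, 20) = 20 and divides |G| = 40.
Closing under the operation: H = {(0,0), (0,2), (1,1), (1,3), (2,0), (2,2), (3,1), (3,3), (4,0), (4,2), (5,1), (5,3), (6,0), (6,2), (7,1), (7,3), (8,0), (8,2), (9,1), (9,3)}, so |H| = 20.

20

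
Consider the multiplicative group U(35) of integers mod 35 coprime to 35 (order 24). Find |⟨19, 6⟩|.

12

|⟨19⟩| = 6 and |⟨6⟩| = 2, so |H| is a multiple of lcm(6, 2) = 6 and divides |G| = 24.
Closing under the operation: H = {1, 4, 6, 9, 11, 16, 19, 24, 26, 29, 31, 34}, so |H| = 12.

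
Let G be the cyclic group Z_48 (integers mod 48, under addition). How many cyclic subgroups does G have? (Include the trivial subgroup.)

10

Group the elements of G by the cyclic subgroup they generate; each cyclic subgroup of order d accounts for φ(d) elements.
Cyclic subgroups by order — order 1: 1; order 2: 1; order 3: 1; order 4: 1; order 6: 1; order 8: 1; order 12: 1; order 16: 1; order 24: 1; order 48: 1.
Total: 10.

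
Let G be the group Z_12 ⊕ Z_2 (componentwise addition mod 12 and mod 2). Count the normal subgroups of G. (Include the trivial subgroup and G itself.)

16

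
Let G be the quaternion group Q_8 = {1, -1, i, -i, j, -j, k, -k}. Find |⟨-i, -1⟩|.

|⟨-i⟩| = 4 and |⟨-1⟩| = 2, so |H| is a multiple of lcm(4, 2) = 4 and divides |G| = 8.
Closing under the operation: H = {1, -1, i, -i}, so |H| = 4.

4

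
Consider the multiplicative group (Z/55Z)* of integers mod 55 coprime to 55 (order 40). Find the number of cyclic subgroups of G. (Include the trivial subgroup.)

12

A cyclic subgroup of order d is generated by each of its φ(d) elements of order d, so the cyclic subgroups of order d number (#elements of order d)/φ(d).
Cyclic subgroups by order — order 1: 1; order 2: 3; order 4: 2; order 5: 1; order 10: 3; order 20: 2.
Total: 12.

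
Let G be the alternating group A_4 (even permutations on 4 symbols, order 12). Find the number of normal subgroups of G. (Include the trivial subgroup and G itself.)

G has 10 subgroups. Checking conjugation-invariance by order — order 1: 1/1 normal; order 2: 0/3 normal; order 3: 0/4 normal; order 4: 1/1 normal; order 12: 1/1 normal.
Total normal subgroups: 3.

3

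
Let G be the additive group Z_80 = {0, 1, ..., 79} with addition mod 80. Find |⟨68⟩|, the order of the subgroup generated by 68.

In Z_80, the order of an element a is n/gcd(a, n).
gcd(68, 80) = 4, so |⟨68⟩| = 80/4 = 20.

20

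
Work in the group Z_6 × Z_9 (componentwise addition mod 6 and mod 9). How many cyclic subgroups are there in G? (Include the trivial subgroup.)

Group the elements of G by the cyclic subgroup they generate; each cyclic subgroup of order d accounts for φ(d) elements.
Cyclic subgroups by order — order 1: 1; order 2: 1; order 3: 4; order 6: 4; order 9: 3; order 18: 3.
Total: 16.

16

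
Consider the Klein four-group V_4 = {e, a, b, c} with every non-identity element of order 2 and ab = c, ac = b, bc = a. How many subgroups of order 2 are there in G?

|G| = 4 and 2 | 4, so subgroups of order 2 are possible by Lagrange.
The subgroups of order 2 are: {e, a}; {e, b}; {e, c}.
So G has 3 subgroups of order 2.

3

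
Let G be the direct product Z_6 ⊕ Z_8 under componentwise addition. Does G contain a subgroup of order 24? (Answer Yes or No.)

24 | 48. A subgroup of order 24 is {(0,0), (0,1), (0,2), (0,3), (0,4), (0,5), (0,6), (0,7), (2,0), (2,1), (2,2), (2,3), (2,4), (2,5), (2,6), (2,7), (4,0), (4,1), (4,2), (4,3), (4,4), (4,5), (4,6), (4,7)}.

Yes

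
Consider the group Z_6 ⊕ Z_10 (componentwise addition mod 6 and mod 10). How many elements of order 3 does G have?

2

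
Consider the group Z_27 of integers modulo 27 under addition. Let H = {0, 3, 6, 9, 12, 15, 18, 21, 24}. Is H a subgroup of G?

Yes

|H| = 9 divides |G| = 27, consistent with Lagrange.
H contains the identity, every element's inverse is in H, and H is closed under +: it is a subgroup.
In fact H = ⟨3⟩.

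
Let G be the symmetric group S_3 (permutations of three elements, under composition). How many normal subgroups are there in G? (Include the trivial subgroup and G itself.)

3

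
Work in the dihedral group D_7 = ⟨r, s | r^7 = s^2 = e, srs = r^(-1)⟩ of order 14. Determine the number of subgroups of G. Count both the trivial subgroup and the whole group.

|G| = 14, so by Lagrange every subgroup order divides 14. Divisors: 1, 2, 7, 14.
Subgroups by order — order 1: 1; order 2: 7; order 7: 1; order 14: 1.
Total: 1 + 7 + 1 + 1 = 10.

10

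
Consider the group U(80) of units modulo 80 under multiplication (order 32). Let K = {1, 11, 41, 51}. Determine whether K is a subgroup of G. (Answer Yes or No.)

Yes

|K| = 4 divides |G| = 32, consistent with Lagrange.
K contains the identity, every element's inverse is in K, and K is closed under ·: it is a subgroup.
In fact K = ⟨11⟩.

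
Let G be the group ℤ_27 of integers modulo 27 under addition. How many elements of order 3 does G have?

2

In a cyclic group of order 27, the number of elements of order d (for d | 27) is φ(d).
φ(3) = 2.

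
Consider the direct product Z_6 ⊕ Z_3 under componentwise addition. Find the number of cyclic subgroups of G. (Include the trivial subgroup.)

10

A cyclic subgroup of order d is generated by each of its φ(d) elements of order d, so the cyclic subgroups of order d number (#elements of order d)/φ(d).
Cyclic subgroups by order — order 1: 1; order 2: 1; order 3: 4; order 6: 4.
Total: 10.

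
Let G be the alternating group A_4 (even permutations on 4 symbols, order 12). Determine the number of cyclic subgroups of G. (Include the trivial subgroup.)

8

A cyclic subgroup of order d is generated by each of its φ(d) elements of order d, so the cyclic subgroups of order d number (#elements of order d)/φ(d).
Cyclic subgroups by order — order 1: 1; order 2: 3; order 3: 4.
Total: 8.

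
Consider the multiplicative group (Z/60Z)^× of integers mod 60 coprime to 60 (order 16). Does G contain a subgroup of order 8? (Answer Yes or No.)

Yes

8 | 16. A subgroup of order 8 is {1, 11, 13, 23, 37, 47, 49, 59}.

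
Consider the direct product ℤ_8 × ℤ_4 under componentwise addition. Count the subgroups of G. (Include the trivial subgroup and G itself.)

22

|G| = 32, so by Lagrange every subgroup order divides 32. Divisors: 1, 2, 4, 8, 16, 32.
Subgroups by order — order 1: 1; order 2: 3; order 4: 7; order 8: 7; order 16: 3; order 32: 1.
Total: 1 + 3 + 7 + 7 + 3 + 1 = 22.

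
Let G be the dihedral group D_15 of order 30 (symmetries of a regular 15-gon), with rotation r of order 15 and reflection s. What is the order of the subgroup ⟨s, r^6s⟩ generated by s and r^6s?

|⟨s⟩| = 2 and |⟨r^6s⟩| = 2, so |H| is a multiple of lcm(2, 2) = 2 and divides |G| = 30.
Closing under the operation: H = {e, r^3, r^6, r^9, r^12, s, r^3s, r^6s, r^9s, r^12s}, so |H| = 10.

10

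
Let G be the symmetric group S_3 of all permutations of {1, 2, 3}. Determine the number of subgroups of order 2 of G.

3

|G| = 6 and 2 | 6, so subgroups of order 2 are possible by Lagrange.
The subgroups of order 2 are: {e, (1 2)}; {e, (1 3)}; {e, (2 3)}.
So G has 3 subgroups of order 2.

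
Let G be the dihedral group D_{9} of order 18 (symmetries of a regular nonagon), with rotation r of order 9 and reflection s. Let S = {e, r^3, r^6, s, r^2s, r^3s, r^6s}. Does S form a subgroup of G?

|S| = 7 does not divide |G| = 18, so by Lagrange S is not a subgroup.

No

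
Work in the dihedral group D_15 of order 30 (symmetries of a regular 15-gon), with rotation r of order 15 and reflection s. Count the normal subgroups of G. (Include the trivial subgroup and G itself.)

5

G has 28 subgroups. Checking conjugation-invariance by order — order 1: 1/1 normal; order 2: 0/15 normal; order 3: 1/1 normal; order 5: 1/1 normal; order 6: 0/5 normal; order 10: 0/3 normal; order 15: 1/1 normal; order 30: 1/1 normal.
Total normal subgroups: 5.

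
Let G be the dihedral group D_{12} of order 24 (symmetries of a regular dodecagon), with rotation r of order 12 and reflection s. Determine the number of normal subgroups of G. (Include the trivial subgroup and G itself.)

9

G has 34 subgroups. Checking conjugation-invariance by order — order 1: 1/1 normal; order 2: 1/13 normal; order 3: 1/1 normal; order 4: 1/7 normal; order 6: 1/5 normal; order 8: 0/3 normal; order 12: 3/3 normal; order 24: 1/1 normal.
Total normal subgroups: 9.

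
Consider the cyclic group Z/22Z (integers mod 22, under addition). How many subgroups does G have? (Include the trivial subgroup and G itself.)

Subgroups of the cyclic group Z/22Z correspond bijectively to divisors of 22.
Divisors of 22: 1, 2, 11, 22.
So Z/22Z has 4 subgroups.

4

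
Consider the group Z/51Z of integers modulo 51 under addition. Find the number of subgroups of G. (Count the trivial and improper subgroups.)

4

A cyclic group of order 51 has exactly one subgroup for each divisor of 51.
Divisors of 51: 1, 3, 17, 51.
So Z/51Z has 4 subgroups.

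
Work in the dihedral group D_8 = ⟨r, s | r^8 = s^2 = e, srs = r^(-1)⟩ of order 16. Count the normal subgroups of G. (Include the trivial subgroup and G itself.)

7

G has 19 subgroups. Checking conjugation-invariance by order — order 1: 1/1 normal; order 2: 1/9 normal; order 4: 1/5 normal; order 8: 3/3 normal; order 16: 1/1 normal.
Total normal subgroups: 7.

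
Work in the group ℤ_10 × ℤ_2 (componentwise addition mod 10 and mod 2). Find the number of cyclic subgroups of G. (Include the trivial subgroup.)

8

A cyclic subgroup of order d is generated by each of its φ(d) elements of order d, so the cyclic subgroups of order d number (#elements of order d)/φ(d).
Cyclic subgroups by order — order 1: 1; order 2: 3; order 5: 1; order 10: 3.
Total: 8.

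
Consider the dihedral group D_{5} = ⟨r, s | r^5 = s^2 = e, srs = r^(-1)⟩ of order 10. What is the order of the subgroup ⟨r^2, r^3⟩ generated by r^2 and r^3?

5

|⟨r^2⟩| = 5 and |⟨r^3⟩| = 5, so |H| is a multiple of lcm(5, 5) = 5 and divides |G| = 10.
Closing under the operation: H = {e, r, r^2, r^3, r^4}, so |H| = 5.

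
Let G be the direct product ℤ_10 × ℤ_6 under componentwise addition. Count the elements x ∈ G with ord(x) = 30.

An element (a,b) has order lcm(ord(a), ord(b)); count pairs with lcm equal to 30.
Enumerating gives 24 such elements.

24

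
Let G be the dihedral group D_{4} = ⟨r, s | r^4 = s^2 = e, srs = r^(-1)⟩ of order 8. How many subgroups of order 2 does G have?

|G| = 8 and 2 | 8, so subgroups of order 2 are possible by Lagrange.
The subgroups of order 2 are: {e, r^2}; {e, r^2s}; {e, r^3s}; {e, rs}; … (5 in all).
So G has 5 subgroups of order 2.

5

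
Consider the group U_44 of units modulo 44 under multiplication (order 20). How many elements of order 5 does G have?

4

The elements of order 5 are: 5, 9, 25, 37.
That's 4.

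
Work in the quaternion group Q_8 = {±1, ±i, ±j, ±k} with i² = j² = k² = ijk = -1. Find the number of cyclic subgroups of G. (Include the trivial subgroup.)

5

Group the elements of G by the cyclic subgroup they generate; each cyclic subgroup of order d accounts for φ(d) elements.
Cyclic subgroups by order — order 1: 1; order 2: 1; order 4: 3.
Total: 5.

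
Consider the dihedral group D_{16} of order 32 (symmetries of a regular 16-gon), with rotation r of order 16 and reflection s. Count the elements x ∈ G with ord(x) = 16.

8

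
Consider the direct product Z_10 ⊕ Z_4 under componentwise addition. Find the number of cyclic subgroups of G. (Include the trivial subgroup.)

12

Each element a generates a cyclic subgroup ⟨a⟩; distinct elements may generate the same one (a cyclic group of order d has φ(d) generators).
Cyclic subgroups by order — order 1: 1; order 2: 3; order 4: 2; order 5: 1; order 10: 3; order 20: 2.
Total: 12.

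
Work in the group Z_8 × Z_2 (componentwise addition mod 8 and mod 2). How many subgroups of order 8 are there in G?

3

|G| = 16 and 8 | 16, so subgroups of order 8 are possible by Lagrange.
The subgroups of order 8 are: {(0,0), (0,1), (2,0), (2,1), (4,0), (4,1), (6,0), (6,1)}; {(0,0), (1,0), (2,0), (3,0), (4,0), (5,0), (6,0), (7,0)}; {(0,0), (1,1), (2,0), (3,1), (4,0), (5,1), (6,0), (7,1)}.
So G has 3 subgroups of order 8.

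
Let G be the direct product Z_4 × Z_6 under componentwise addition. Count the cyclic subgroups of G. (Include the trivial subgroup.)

12

Group the elements of G by the cyclic subgroup they generate; each cyclic subgroup of order d accounts for φ(d) elements.
Cyclic subgroups by order — order 1: 1; order 2: 3; order 3: 1; order 4: 2; order 6: 3; order 12: 2.
Total: 12.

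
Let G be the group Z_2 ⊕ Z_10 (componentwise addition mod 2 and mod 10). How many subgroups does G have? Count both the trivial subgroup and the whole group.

10

|G| = 20, so by Lagrange every subgroup order divides 20. Divisors: 1, 2, 4, 5, 10, 20.
Subgroups by order — order 1: 1; order 2: 3; order 4: 1; order 5: 1; order 10: 3; order 20: 1.
Total: 1 + 3 + 1 + 1 + 3 + 1 = 10.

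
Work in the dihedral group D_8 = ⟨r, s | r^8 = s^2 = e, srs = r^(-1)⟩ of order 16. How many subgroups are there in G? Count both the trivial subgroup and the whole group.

19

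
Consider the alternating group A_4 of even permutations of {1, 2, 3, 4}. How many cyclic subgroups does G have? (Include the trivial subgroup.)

8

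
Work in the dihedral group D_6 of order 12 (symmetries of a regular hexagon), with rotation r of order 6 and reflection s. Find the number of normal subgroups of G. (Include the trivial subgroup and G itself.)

G has 16 subgroups. Checking conjugation-invariance by order — order 1: 1/1 normal; order 2: 1/7 normal; order 3: 1/1 normal; order 4: 0/3 normal; order 6: 3/3 normal; order 12: 1/1 normal.
Total normal subgroups: 7.

7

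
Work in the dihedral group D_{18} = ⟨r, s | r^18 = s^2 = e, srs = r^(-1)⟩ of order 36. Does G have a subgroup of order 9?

Yes

9 | 36. A subgroup of order 9 is {e, r^2, r^4, r^6, r^8, r^10, r^12, r^14, r^16}.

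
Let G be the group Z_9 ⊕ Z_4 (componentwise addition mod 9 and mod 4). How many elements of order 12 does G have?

4

An element (a,b) has order lcm(ord(a), ord(b)); count pairs with lcm equal to 12.
Enumerating gives 4 such elements.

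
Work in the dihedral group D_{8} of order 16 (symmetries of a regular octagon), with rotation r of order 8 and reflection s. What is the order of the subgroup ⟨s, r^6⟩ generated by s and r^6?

8

|⟨s⟩| = 2 and |⟨r^6⟩| = 4, so |H| is a multiple of lcm(2, 4) = 4 and divides |G| = 16.
Closing under the operation: H = {e, r^2, r^4, r^6, s, r^2s, r^4s, r^6s}, so |H| = 8.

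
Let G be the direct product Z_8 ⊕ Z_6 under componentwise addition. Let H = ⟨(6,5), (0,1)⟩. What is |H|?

24

|⟨(6,5)⟩| = 12 and |⟨(0,1)⟩| = 6, so |H| is a multiple of lcm(12, 6) = 12 and divides |G| = 48.
Closing under the operation: H = {(0,0), (0,1), (0,2), (0,3), (0,4), (0,5), (2,0), (2,1), (2,2), (2,3), (2,4), (2,5), (4,0), (4,1), (4,2), (4,3), (4,4), (4,5), (6,0), (6,1), (6,2), (6,3), (6,4), (6,5)}, so |H| = 24.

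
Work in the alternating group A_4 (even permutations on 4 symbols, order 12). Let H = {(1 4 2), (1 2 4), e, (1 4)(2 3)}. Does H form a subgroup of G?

Closure fails: (1 2 4) ∘ (1 4)(2 3) = (2 3 4) ∉ H. So H is not a subgroup.

No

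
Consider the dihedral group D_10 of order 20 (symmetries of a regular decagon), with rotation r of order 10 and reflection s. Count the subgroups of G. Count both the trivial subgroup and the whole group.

22

|G| = 20, so by Lagrange every subgroup order divides 20. Divisors: 1, 2, 4, 5, 10, 20.
Subgroups by order — order 1: 1; order 2: 11; order 4: 5; order 5: 1; order 10: 3; order 20: 1.
Total: 1 + 11 + 5 + 1 + 3 + 1 = 22.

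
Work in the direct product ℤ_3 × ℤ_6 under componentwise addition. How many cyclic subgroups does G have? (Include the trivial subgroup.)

10

A cyclic subgroup of order d is generated by each of its φ(d) elements of order d, so the cyclic subgroups of order d number (#elements of order d)/φ(d).
Cyclic subgroups by order — order 1: 1; order 2: 1; order 3: 4; order 6: 4.
Total: 10.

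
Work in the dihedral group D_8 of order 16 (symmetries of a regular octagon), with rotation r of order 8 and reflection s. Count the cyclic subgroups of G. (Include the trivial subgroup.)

Each element a generates a cyclic subgroup ⟨a⟩; distinct elements may generate the same one (a cyclic group of order d has φ(d) generators).
Cyclic subgroups by order — order 1: 1; order 2: 9; order 4: 1; order 8: 1.
Total: 12.

12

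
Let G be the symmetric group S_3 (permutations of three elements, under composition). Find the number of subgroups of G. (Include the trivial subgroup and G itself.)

|G| = 6, so by Lagrange every subgroup order divides 6. Divisors: 1, 2, 3, 6.
Subgroups by order — order 1: 1; order 2: 3; order 3: 1; order 6: 1.
Total: 1 + 3 + 1 + 1 = 6.

6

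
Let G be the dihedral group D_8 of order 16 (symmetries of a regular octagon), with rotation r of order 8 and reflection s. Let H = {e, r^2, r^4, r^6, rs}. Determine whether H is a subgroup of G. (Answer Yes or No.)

No

|H| = 5 does not divide |G| = 16, so by Lagrange H is not a subgroup.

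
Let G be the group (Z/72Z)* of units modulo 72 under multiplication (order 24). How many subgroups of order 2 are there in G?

|G| = 24 and 2 | 24, so subgroups of order 2 are possible by Lagrange.
The subgroups of order 2 are: {1, 17}; {1, 19}; {1, 35}; {1, 37}; … (7 in all).
So G has 7 subgroups of order 2.

7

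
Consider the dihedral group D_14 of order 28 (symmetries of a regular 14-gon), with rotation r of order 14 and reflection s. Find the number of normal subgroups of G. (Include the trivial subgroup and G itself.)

G has 28 subgroups. Checking conjugation-invariance by order — order 1: 1/1 normal; order 2: 1/15 normal; order 4: 0/7 normal; order 7: 1/1 normal; order 14: 3/3 normal; order 28: 1/1 normal.
Total normal subgroups: 7.

7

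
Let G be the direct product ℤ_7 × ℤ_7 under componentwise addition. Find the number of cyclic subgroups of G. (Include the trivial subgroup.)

9

A cyclic subgroup of order d is generated by each of its φ(d) elements of order d, so the cyclic subgroups of order d number (#elements of order d)/φ(d).
Cyclic subgroups by order — order 1: 1; order 7: 8.
Total: 9.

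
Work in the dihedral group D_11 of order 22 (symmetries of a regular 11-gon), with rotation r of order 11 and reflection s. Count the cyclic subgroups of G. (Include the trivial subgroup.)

13

A cyclic subgroup of order d is generated by each of its φ(d) elements of order d, so the cyclic subgroups of order d number (#elements of order d)/φ(d).
Cyclic subgroups by order — order 1: 1; order 2: 11; order 11: 1.
Total: 13.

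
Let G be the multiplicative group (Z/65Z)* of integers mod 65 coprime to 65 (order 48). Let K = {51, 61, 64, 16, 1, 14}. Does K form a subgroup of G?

No

Closure fails: 16 · 64 = 49 ∉ K. So K is not a subgroup.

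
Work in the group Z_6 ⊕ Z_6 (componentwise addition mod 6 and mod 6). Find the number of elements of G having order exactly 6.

An element (a,b) has order lcm(ord(a), ord(b)); count pairs with lcm equal to 6.
Enumerating gives 24 such elements.

24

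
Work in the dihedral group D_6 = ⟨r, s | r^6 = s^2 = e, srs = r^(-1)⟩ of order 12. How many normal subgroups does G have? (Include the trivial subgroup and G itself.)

G has 16 subgroups. Checking conjugation-invariance by order — order 1: 1/1 normal; order 2: 1/7 normal; order 3: 1/1 normal; order 4: 0/3 normal; order 6: 3/3 normal; order 12: 1/1 normal.
Total normal subgroups: 7.

7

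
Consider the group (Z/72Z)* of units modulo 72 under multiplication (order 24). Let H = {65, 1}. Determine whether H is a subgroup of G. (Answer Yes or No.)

65 ∈ H but its inverse 41 ∉ H, so H is not a subgroup.

No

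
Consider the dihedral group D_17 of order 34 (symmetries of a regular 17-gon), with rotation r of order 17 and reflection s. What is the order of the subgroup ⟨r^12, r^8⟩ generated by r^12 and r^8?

17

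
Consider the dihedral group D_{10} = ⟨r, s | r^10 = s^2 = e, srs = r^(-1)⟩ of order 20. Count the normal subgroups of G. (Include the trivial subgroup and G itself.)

G has 22 subgroups. Checking conjugation-invariance by order — order 1: 1/1 normal; order 2: 1/11 normal; order 4: 0/5 normal; order 5: 1/1 normal; order 10: 3/3 normal; order 20: 1/1 normal.
Total normal subgroups: 7.

7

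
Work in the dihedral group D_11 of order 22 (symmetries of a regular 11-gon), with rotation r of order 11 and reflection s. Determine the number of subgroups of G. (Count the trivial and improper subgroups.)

14

|G| = 22, so by Lagrange every subgroup order divides 22. Divisors: 1, 2, 11, 22.
Subgroups by order — order 1: 1; order 2: 11; order 11: 1; order 22: 1.
Total: 1 + 11 + 1 + 1 = 14.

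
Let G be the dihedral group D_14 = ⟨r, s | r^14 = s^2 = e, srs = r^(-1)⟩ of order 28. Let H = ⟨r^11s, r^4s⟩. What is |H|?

|⟨r^11s⟩| = 2 and |⟨r^4s⟩| = 2, so |H| is a multiple of lcm(2, 2) = 2 and divides |G| = 28.
Closing under the operation: H = {e, r^7, r^4s, r^11s}, so |H| = 4.

4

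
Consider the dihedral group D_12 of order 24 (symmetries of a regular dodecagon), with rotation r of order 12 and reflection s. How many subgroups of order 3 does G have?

1

|G| = 24 and 3 | 24, so subgroups of order 3 are possible by Lagrange.
The subgroups of order 3 are: {e, r^4, r^8}.
So G has 1 subgroup of order 3.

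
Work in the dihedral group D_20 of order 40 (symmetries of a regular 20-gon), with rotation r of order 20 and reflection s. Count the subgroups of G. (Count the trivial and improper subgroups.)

48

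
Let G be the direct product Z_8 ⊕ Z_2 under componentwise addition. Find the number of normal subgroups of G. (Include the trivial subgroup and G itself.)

11

G is abelian, so every subgroup is normal.
G has 11 subgroups in total, hence 11 normal subgroups.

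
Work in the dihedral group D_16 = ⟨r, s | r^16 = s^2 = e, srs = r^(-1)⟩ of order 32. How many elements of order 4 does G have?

2

The elements of order 4 are: r^4, r^12.
That's 2.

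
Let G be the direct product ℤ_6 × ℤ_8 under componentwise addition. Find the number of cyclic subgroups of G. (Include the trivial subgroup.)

16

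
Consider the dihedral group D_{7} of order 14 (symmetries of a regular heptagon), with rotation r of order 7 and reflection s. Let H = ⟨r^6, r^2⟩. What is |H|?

7

|⟨r^6⟩| = 7 and |⟨r^2⟩| = 7, so |H| is a multiple of lcm(7, 7) = 7 and divides |G| = 14.
Closing under the operation: H = {e, r, r^2, r^3, r^4, r^5, r^6}, so |H| = 7.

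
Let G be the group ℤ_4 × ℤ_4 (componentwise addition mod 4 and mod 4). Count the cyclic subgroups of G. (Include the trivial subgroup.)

10

Group the elements of G by the cyclic subgroup they generate; each cyclic subgroup of order d accounts for φ(d) elements.
Cyclic subgroups by order — order 1: 1; order 2: 3; order 4: 6.
Total: 10.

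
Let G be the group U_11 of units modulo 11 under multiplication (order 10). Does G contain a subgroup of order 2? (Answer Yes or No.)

2 | 10. A subgroup of order 2 is {1, 10}.

Yes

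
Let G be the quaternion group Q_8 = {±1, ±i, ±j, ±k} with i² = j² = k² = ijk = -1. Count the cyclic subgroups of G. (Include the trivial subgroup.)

5

A cyclic subgroup of order d is generated by each of its φ(d) elements of order d, so the cyclic subgroups of order d number (#elements of order d)/φ(d).
Cyclic subgroups by order — order 1: 1; order 2: 1; order 4: 3.
Total: 5.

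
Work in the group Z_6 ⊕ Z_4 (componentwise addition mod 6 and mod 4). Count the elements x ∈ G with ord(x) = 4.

4

An element (a,b) has order lcm(ord(a), ord(b)); count pairs with lcm equal to 4.
Enumerating gives 4 such elements.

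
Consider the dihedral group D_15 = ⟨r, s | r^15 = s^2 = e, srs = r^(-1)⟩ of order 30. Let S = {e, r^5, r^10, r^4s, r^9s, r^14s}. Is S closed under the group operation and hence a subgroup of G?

Yes

|S| = 6 divides |G| = 30, consistent with Lagrange.
S contains the identity, every element's inverse is in S, and S is closed under ·: it is a subgroup.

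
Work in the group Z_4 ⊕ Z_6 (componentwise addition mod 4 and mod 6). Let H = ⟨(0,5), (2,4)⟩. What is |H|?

12

|⟨(0,5)⟩| = 6 and |⟨(2,4)⟩| = 6, so |H| is a multiple of lcm(6, 6) = 6 and divides |G| = 24.
Closing under the operation: H = {(0,0), (0,1), (0,2), (0,3), (0,4), (0,5), (2,0), (2,1), (2,2), (2,3), (2,4), (2,5)}, so |H| = 12.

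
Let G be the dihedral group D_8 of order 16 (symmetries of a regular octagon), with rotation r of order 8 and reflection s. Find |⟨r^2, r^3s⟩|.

|⟨r^2⟩| = 4 and |⟨r^3s⟩| = 2, so |H| is a multiple of lcm(4, 2) = 4 and divides |G| = 16.
Closing under the operation: H = {e, r^2, r^4, r^6, rs, r^3s, r^5s, r^7s}, so |H| = 8.

8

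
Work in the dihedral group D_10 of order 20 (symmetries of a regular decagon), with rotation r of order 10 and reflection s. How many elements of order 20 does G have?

0

No element of G has order 20 (even though 20 | 20).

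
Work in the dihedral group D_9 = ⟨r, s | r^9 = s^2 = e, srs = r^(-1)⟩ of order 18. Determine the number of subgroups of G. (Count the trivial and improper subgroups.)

16

|G| = 18, so by Lagrange every subgroup order divides 18. Divisors: 1, 2, 3, 6, 9, 18.
Subgroups by order — order 1: 1; order 2: 9; order 3: 1; order 6: 3; order 9: 1; order 18: 1.
Total: 1 + 9 + 1 + 3 + 1 + 1 = 16.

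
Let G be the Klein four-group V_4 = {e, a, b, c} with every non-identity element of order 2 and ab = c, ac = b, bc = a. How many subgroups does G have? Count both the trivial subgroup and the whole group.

5

|G| = 4, so by Lagrange every subgroup order divides 4. Divisors: 1, 2, 4.
Subgroups by order — order 1: 1; order 2: 3; order 4: 1.
Total: 1 + 3 + 1 = 5.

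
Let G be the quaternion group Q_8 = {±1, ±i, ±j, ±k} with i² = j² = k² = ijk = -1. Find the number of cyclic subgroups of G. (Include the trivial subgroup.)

5

A cyclic subgroup of order d is generated by each of its φ(d) elements of order d, so the cyclic subgroups of order d number (#elements of order d)/φ(d).
Cyclic subgroups by order — order 1: 1; order 2: 1; order 4: 3.
Total: 5.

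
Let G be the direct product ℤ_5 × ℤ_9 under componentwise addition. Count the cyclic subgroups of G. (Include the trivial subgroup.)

6

A cyclic subgroup of order d is generated by each of its φ(d) elements of order d, so the cyclic subgroups of order d number (#elements of order d)/φ(d).
Cyclic subgroups by order — order 1: 1; order 3: 1; order 5: 1; order 9: 1; order 15: 1; order 45: 1.
Total: 6.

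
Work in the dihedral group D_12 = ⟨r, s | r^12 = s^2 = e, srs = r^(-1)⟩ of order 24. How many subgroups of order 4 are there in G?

7

|G| = 24 and 4 | 24, so subgroups of order 4 are possible by Lagrange.
The subgroups of order 4 are: {e, r^6, r^4s, r^10s}; {e, r^6, r^5s, r^11s}; {e, r^6, r^2s, r^8s}; {e, r^3, r^6, r^9}; … (7 in all).
So G has 7 subgroups of order 4.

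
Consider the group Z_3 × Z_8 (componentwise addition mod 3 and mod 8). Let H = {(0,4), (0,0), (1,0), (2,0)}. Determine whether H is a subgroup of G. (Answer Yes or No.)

No

Closure fails: (0,4) + (1,0) = (1,4) ∉ H. So H is not a subgroup.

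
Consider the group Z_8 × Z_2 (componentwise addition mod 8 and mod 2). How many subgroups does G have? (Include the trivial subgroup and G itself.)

|G| = 16, so by Lagrange every subgroup order divides 16. Divisors: 1, 2, 4, 8, 16.
Subgroups by order — order 1: 1; order 2: 3; order 4: 3; order 8: 3; order 16: 1.
Total: 1 + 3 + 3 + 3 + 1 = 11.

11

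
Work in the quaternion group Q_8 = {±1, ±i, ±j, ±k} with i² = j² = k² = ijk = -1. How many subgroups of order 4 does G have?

3

|G| = 8 and 4 | 8, so subgroups of order 4 are possible by Lagrange.
The subgroups of order 4 are: {1, -1, i, -i}; {1, -1, j, -j}; {1, -1, k, -k}.
So G has 3 subgroups of order 4.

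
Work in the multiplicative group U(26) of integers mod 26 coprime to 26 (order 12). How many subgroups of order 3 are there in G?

1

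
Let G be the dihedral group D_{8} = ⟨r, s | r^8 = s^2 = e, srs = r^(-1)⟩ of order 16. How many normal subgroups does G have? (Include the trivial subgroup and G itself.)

G has 19 subgroups. Checking conjugation-invariance by order — order 1: 1/1 normal; order 2: 1/9 normal; order 4: 1/5 normal; order 8: 3/3 normal; order 16: 1/1 normal.
Total normal subgroups: 7.

7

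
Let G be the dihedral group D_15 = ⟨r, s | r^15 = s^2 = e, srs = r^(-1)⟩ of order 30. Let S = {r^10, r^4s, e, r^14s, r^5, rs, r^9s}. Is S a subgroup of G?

No

|S| = 7 does not divide |G| = 30, so by Lagrange S is not a subgroup.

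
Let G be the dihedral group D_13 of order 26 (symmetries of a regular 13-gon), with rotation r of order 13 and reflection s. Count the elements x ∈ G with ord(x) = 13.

12

Enumerating element orders in G gives 12 elements of order 13.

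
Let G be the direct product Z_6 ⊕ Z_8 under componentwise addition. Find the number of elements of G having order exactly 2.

An element (a,b) has order lcm(ord(a), ord(b)); count pairs with lcm equal to 2.
Enumerating gives 3 such elements.

3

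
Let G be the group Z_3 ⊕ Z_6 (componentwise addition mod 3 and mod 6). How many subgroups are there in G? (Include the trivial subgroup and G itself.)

|G| = 18, so by Lagrange every subgroup order divides 18. Divisors: 1, 2, 3, 6, 9, 18.
Subgroups by order — order 1: 1; order 2: 1; order 3: 4; order 6: 4; order 9: 1; order 18: 1.
Total: 1 + 1 + 4 + 4 + 1 + 1 = 12.

12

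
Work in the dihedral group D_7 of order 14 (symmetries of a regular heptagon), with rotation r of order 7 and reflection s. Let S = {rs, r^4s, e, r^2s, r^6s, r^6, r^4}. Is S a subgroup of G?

No

r^4 ∈ S but its inverse r^3 ∉ S, so S is not a subgroup.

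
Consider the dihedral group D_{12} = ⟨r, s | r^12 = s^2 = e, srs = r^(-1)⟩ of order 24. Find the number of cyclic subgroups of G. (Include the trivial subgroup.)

18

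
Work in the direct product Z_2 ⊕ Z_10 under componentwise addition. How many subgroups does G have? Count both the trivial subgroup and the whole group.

|G| = 20, so by Lagrange every subgroup order divides 20. Divisors: 1, 2, 4, 5, 10, 20.
Subgroups by order — order 1: 1; order 2: 3; order 4: 1; order 5: 1; order 10: 3; order 20: 1.
Total: 1 + 3 + 1 + 1 + 3 + 1 = 10.

10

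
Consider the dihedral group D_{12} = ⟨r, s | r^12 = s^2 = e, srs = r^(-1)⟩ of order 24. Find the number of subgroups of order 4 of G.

7

|G| = 24 and 4 | 24, so subgroups of order 4 are possible by Lagrange.
The subgroups of order 4 are: {e, r^6, r^4s, r^10s}; {e, r^6, r^5s, r^11s}; {e, r^6, r^2s, r^8s}; {e, r^3, r^6, r^9}; … (7 in all).
So G has 7 subgroups of order 4.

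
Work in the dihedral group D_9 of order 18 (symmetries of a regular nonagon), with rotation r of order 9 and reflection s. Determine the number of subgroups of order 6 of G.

|G| = 18 and 6 | 18, so subgroups of order 6 are possible by Lagrange.
The subgroups of order 6 are: {e, r^3, r^6, r^2s, r^5s, r^8s}; {e, r^3, r^6, s, r^3s, r^6s}; {e, r^3, r^6, rs, r^4s, r^7s}.
So G has 3 subgroups of order 6.

3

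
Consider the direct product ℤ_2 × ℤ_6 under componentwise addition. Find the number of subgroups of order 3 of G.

1

|G| = 12 and 3 | 12, so subgroups of order 3 are possible by Lagrange.
The subgroups of order 3 are: {(0,0), (0,2), (0,4)}.
So G has 1 subgroup of order 3.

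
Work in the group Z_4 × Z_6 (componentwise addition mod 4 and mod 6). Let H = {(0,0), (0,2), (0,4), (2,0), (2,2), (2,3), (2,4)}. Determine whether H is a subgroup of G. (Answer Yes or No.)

No

|H| = 7 does not divide |G| = 24, so by Lagrange H is not a subgroup.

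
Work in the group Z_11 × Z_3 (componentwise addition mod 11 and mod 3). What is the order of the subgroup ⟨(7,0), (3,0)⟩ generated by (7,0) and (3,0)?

11

|⟨(7,0)⟩| = 11 and |⟨(3,0)⟩| = 11, so |H| is a multiple of lcm(11, 11) = 11 and divides |G| = 33.
Closing under the operation: H = {(0,0), (1,0), (2,0), (3,0), (4,0), (5,0), (6,0), (7,0), (8,0), (9,0), (10,0)}, so |H| = 11.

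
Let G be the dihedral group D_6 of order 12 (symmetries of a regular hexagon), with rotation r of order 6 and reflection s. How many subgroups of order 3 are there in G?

1

|G| = 12 and 3 | 12, so subgroups of order 3 are possible by Lagrange.
The subgroups of order 3 are: {e, r^2, r^4}.
So G has 1 subgroup of order 3.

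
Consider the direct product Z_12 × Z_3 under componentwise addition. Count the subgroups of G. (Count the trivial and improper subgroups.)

|G| = 36, so by Lagrange every subgroup order divides 36. Divisors: 1, 2, 3, 4, 6, 9, 12, 18, 36.
Subgroups by order — order 1: 1; order 2: 1; order 3: 4; order 4: 1; order 6: 4; order 9: 1; order 12: 4; order 18: 1; order 36: 1.
Total: 1 + 1 + 4 + 1 + 4 + 1 + 4 + 1 + 1 = 18.

18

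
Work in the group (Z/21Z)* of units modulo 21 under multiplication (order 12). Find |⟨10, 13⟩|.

|⟨10⟩| = 6 and |⟨13⟩| = 2, so |H| is a multiple of lcm(6, 2) = 6 and divides |G| = 12.
Closing under the operation: H = {1, 4, 10, 13, 16, 19}, so |H| = 6.

6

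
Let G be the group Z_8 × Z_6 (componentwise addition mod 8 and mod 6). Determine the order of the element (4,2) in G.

The order of (4,2) in Z_8 × Z_6 is lcm(ord(4) in Z_8, ord(2) in Z_6).
ord(4) = 2 and ord(2) = 3, so |⟨(4,2)⟩| = lcm(2, 3) = 6.

6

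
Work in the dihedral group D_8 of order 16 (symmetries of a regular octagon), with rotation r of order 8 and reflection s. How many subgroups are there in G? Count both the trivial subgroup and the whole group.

|G| = 16, so by Lagrange every subgroup order divides 16. Divisors: 1, 2, 4, 8, 16.
Subgroups by order — order 1: 1; order 2: 9; order 4: 5; order 8: 3; order 16: 1.
Total: 1 + 9 + 5 + 3 + 1 = 19.

19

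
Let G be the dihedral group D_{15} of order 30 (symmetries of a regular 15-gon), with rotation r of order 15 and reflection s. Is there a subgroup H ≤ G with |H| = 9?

No

9 does not divide |G| = 30, so by Lagrange no subgroup of order 9 exists.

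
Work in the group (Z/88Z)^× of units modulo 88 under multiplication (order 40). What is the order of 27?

10

Compute successive powers of 27 mod 88: 27, 25, 59, 9, 67, 49, 3, 81, …; 27^10 ≡ 1 (mod 88).
So |⟨27⟩| = 10.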